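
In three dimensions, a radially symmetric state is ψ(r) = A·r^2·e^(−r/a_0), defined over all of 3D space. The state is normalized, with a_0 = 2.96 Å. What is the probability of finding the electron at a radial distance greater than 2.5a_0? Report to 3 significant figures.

P ≈ 0.762

P = ∫ |ψ|² 4πr² dr over r > 2.5a_0.
The full normalization integral is A²·[45·π·a_0^7/2] = 1, fixing A².
Substituting u = r/a_0, A², 4π and the length scale all cancel in the ratio: P = ∫_{2.5}^{∞} u^6·e^(-2·u) du / ∫_{0}^{∞} u^6·e^(-2·u) du.
Using ∫ u^6·e^(-2·u) du = -(4·u^6 + 12·u^5 + 30·u^4 + 60·u^3 + 90·u^2 + 90·u + 45)·e^(-2·u)/8, the numerator is ≈ 4.2873 and the denominator is 45/8.
Taking the ratio yields P = 0.7622.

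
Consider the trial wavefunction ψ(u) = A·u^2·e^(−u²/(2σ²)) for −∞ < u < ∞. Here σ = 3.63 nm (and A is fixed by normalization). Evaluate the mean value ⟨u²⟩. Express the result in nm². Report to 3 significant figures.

⟨u^2⟩ ≈ 32.9 nm^2

By definition ⟨u²⟩ = ∫ u^2 |ψ(u)|² du.
Using the Gaussian integral ∫_{−∞}^{∞} e^(−αu²) du = √(π/α), evaluating both integrals, ⟨u²⟩ = 5·σ^2/2.
With σ = 3.63, ⟨u^2⟩ = 32.94.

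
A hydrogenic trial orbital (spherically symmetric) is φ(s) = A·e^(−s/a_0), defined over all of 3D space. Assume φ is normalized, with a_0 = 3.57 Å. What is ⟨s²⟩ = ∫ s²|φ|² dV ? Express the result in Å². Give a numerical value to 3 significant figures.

⟨s^2⟩ ≈ 38.2 Å^2

The expectation value is the |φ|²-weighted average of s^2: ∫ s^2|φ|² 4πs² ds.
Evaluating both integrals, ⟨s²⟩ = 3·a_0^2.
Putting a_0 = 3.57 gives 38.23.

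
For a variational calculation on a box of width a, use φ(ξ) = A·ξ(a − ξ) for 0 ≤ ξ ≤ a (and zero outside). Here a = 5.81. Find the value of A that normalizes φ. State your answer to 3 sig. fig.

A ≈ 0.0673

Normalization requires ∫|φ|² dξ = 1, integrated from 0 to a.
Expanding the polynomial and integrating term by term, ∫|φ|² dξ = A²·(a^5/30).
Plugging in a = 5.81 yields A = 0.06732.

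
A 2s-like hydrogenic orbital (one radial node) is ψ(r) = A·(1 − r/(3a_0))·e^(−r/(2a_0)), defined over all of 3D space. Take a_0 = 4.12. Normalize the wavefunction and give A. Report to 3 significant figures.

A ≈ 0.0413

The normalization condition is ∫|ψ|² 4πr² dr = 1 from 0 to ∞.
Recall ∫₀^∞ r^m e^(−r/β) dr = m!·β^(m+1), carrying out the integral gives A² · 8·π·a_0^3/3.
Setting this equal to 1 gives A² = 1/(8·π·a_0^3/3).
Plugging in a_0 = 4.12 yields A = 0.04131.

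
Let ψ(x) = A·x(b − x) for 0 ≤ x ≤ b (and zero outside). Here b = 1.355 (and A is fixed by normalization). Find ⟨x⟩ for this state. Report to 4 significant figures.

⟨x⟩ ≈ 0.6775

⟨x⟩ = ∫ x |ψ|² dx over the full domain.
Expanding the polynomial and integrating term by term, evaluating both integrals, ⟨x⟩ = b/2.
Putting b = 1.355 gives 0.67750.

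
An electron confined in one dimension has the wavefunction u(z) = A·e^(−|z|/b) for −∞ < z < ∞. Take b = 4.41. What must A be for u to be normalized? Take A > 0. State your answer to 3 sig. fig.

Require ∫ |u|² dz = 1 over the whole domain.
With u = A·e^(−|z|/b), the integral evaluates to A²·[b].
Plugging in b = 4.41 yields A = 0.4762.

A ≈ 0.476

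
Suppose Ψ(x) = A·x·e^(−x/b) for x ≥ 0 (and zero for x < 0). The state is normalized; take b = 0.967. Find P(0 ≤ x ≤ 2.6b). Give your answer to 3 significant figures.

P ≈ 0.891

The probability is P = ∫ |Ψ|² dx over [0, 2.6b].
The normalization integral ∫|Ψ|²dx over the whole domain equals b^3/4·A², and A² cancels in the ratio.
Let u = x/b; then A² and the length scale cancel, so P = ∫_{0}^{2.6} u^2·e^(-2·u) du ÷ ∫_{0}^{∞} u^2·e^(-2·u) du.
An antiderivative of u^2·e^(-2·u) is -(2·u^2 + 2·u + 1)·e^(-2·u)/4; evaluating from 0 to 2.6 gives 1/4 - 493·e^(-26/5)/100, while the full integral is 1/4.
The result is P = 0.8912.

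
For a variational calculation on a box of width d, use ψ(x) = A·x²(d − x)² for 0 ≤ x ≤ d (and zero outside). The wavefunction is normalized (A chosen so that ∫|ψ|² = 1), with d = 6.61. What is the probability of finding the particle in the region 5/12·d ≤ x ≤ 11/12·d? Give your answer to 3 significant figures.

P ≈ 0.697

P = ∫_{5/12·d}^{11/12·d} |ψ(x)|² dx.
With A² fixed by ∫|ψ|² = 1, i.e. A² = (d^9/630)^(−1), substitute and integrate.
Substituting u = x/d, A² and the length scale cancel in the ratio: P = ∫_{5/12}^{11/12} u^4·(1 - u)^4 du / ∫_{0}^{1} u^4·(1 - u)^4 du.
An antiderivative of u^4·(1 - u)^4 is u^5·(70·u^4 - 315·u^3 + 540·u^2 - 420·u + 126)/630; evaluating from 5/12 to 11/12 gives ≈ 0.0011068, while the full integral is 1/630.
This works out to P = 0.6973.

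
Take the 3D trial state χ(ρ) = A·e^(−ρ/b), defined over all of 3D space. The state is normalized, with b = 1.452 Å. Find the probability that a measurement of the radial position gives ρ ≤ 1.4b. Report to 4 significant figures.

Integrate the radial probability density 4πρ²|χ|² over ρ ≤ 1.4b.
The full normalization integral is A²·[π·b^3] = 1, fixing A².
Let u = ρ/b; then A², 4π and the length scale all cancel, so P = ∫_{0}^{1.4} u^2·e^(-2·u) du ÷ ∫_{0}^{∞} u^2·e^(-2·u) du.
An antiderivative of u^2·e^(-2·u) is -(2·u^2 + 2·u + 1)·e^(-2·u)/4; evaluating from 0 to 1.4 gives 1/4 - 193·e^(-14/5)/100, while the full integral is 1/4.
Taking the ratio yields P = 0.53055.

P ≈ 0.5305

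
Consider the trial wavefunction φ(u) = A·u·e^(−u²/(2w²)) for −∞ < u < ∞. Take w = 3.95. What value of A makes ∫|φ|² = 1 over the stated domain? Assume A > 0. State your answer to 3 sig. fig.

A ≈ 0.135

Require ∫ |φ|² du = 1 over the whole domain.
The integral (without the A² prefactor) comes out to √(π)·w^3/2.
So A² = (√(π)·w^3/2)^(−1).
Substituting w = 3.95 gives A² = 0.01831, so A = 0.1353.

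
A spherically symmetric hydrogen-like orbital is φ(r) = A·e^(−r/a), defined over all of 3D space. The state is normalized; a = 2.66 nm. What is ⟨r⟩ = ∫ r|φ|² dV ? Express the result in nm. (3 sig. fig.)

⟨r⟩ ≈ 3.99 nm

The expectation value is the |φ|²-weighted average of r: ∫ r|φ|² 4πr² dr.
The ratio of the moment integral to the normalization integral gives ⟨r⟩ = 3·a/2.
Putting a = 2.66 gives 3.990.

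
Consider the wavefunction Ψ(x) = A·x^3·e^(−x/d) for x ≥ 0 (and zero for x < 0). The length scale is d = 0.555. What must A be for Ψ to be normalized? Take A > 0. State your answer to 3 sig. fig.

A ≈ 3.31

Normalization requires ∫|Ψ|² dx = 1, integrated from 0 to ∞.
With Ψ = A·x^3·e^(−x/d), the integral evaluates to A²·[45·d^7/8].
Setting this equal to 1 gives A² = 1/(45·d^7/8).
Substituting d = 0.555 gives A² = 10.96, so A = 3.311.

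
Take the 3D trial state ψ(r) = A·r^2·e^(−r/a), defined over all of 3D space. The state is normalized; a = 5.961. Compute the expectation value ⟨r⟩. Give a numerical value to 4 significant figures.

The expectation value is the |ψ|²-weighted average of r: ∫ r|ψ|² 4πr² dr.
Recall ∫₀^∞ r^m e^(−r/β) dr = m!·β^(m+1), the ratio of the moment integral to the normalization integral gives ⟨r⟩ = 7·a/2.
With a = 5.961, ⟨r⟩ = 20.864.

⟨r⟩ ≈ 20.86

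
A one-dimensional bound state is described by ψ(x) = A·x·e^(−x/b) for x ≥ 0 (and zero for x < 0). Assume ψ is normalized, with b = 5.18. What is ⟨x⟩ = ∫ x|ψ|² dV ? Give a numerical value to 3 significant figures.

By definition ⟨x⟩ = ∫ x |ψ(x)|² dx.
With ∫₀^∞ x^3 e^(−αx) dx = 3!/α^4, the ratio of the moment integral to the normalization integral gives ⟨x⟩ = 3·b/2.
With b = 5.18, ⟨x⟩ = 7.770.

⟨x⟩ ≈ 7.77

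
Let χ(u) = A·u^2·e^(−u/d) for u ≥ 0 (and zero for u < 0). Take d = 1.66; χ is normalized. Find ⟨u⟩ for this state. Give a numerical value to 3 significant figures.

By definition ⟨u⟩ = ∫ u |χ(u)|² du.
The ratio of the moment integral to the normalization integral gives ⟨u⟩ = 5·d/2.
Putting d = 1.66 gives 4.150.

⟨u⟩ ≈ 4.15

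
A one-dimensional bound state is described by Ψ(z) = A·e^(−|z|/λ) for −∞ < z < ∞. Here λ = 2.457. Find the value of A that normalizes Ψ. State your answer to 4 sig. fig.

Require ∫ |Ψ|² dz = 1 over the whole domain.
Recall ∫₀^∞ z^m e^(−z/β) dz = m!·β^(m+1), the integral (without the A² prefactor) comes out to λ.
So A² = (λ)^(−1).
With λ = 2.457: A² = 0.40700 and A = 0.63797.

A ≈ 0.6380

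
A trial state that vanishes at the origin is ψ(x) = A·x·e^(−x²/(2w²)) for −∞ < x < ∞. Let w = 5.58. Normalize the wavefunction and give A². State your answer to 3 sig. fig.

Require ∫ |ψ|² dx = 1 over the whole domain.
The integral (without the A² prefactor) comes out to √(π)·w^3/2.
Plugging in w = 5.58 yields A = 0.08059.

A^2 ≈ 0.00649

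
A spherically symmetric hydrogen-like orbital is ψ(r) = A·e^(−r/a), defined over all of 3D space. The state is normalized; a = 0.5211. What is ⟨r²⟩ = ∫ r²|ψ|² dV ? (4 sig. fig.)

The expectation value is the |ψ|²-weighted average of r^2: ∫ r^2|ψ|² 4πr² dr.
The ratio of the moment integral to the normalization integral gives ⟨r²⟩ = 3·a^2.
With a = 0.5211, ⟨r^2⟩ = 0.81464.

⟨r^2⟩ ≈ 0.8146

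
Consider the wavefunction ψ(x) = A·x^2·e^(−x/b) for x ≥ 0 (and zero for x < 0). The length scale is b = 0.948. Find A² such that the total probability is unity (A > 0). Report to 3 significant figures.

A^2 ≈ 1.74

Normalization requires ∫|ψ|² dx = 1, integrated from 0 to ∞.
With ψ = A·x^2·e^(−x/b), the integral evaluates to A²·[3·b^5/4].
So A² = (3·b^5/4)^(−1).
Plugging in b = 0.948 yields A = 1.320.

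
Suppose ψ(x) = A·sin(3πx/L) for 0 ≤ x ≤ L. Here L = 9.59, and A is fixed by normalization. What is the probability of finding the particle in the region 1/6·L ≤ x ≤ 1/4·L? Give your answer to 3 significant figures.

|ψ|² is the probability density, so P = ∫_{1/6·L}^{1/4·L} |ψ|² dx.
Since A² = 1/(L/2), this is the region integral divided by the full normalization integral.
Substituting u = x/L, A² and the length scale cancel in the ratio: P = ∫_{1/6}^{1/4} sin(3·π·u)^2 du / ∫_{0}^{1} sin(3·π·u)^2 du.
An antiderivative of sin(3·π·u)^2 is u/2 - sin(6·π·u)/(12·π); evaluating from 1/6 to 1/4 gives 1/(12·π) + 1/24, while the full integral is 1/2.
Taking the ratio, P = (2 + π)/(12·π).

P ≈ 0.136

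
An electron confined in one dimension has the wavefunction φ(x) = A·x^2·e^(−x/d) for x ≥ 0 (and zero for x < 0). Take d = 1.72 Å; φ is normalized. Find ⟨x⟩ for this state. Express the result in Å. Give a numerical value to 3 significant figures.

By definition ⟨x⟩ = ∫ x |φ(x)|² dx.
The ratio of the moment integral to the normalization integral gives ⟨x⟩ = 5·d/2.
Putting d = 1.72 gives 4.300.

⟨x⟩ ≈ 4.30 Å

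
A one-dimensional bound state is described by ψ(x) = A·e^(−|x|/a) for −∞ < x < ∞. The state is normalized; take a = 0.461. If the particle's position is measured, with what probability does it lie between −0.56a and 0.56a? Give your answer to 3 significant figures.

P ≈ 0.674

P = ∫_{−0.56a}^{0.56a} |ψ(x)|² dx.
The normalization integral ∫|ψ|²dx over the whole domain equals a·A², and A² cancels in the ratio.
Both integrals are even about x = 0, so only the x ≥ 0 halves are needed (the factors of 2 cancel). Substituting u = x/a, A² and the length scale cancel in the ratio: P = ∫_{0}^{0.56} e^(-2·u) du / ∫_{0}^{∞} e^(-2·u) du.
Using ∫ e^(-2·u) du = -e^(-2·u)/2, the numerator is 1/2 - e^(-28/25)/2 and the denominator is 1/2.
Taking the ratio, P = 0.6737.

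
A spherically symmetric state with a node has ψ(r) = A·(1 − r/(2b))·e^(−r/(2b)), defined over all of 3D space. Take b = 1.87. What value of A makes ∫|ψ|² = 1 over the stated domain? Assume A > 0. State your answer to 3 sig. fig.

The normalization condition is ∫|ψ|² 4πr² dr = 1 from 0 to ∞.
The angular integral contributes 4π, leaving ∫₀^∞ r²|ψ|² dr.
∫|ψ|² 4πr² dr = A²·(8·π·b^3).
So A² = (8·π·b^3)^(−1).
With b = 1.87: A² = 0.006085 and A = 0.07800.

A ≈ 0.0780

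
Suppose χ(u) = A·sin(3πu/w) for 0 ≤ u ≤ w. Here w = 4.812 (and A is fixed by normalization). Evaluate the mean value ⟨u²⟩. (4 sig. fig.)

⟨u^2⟩ ≈ 7.588

By definition ⟨u²⟩ = ∫ u^2 |χ(u)|² du.
With ∫₀^w sin²(nπu/w) du = w/2, evaluating both integrals, ⟨u²⟩ = -w^2/(18·π^2) + w^2/3.
Putting w = 4.812 gives 7.5881.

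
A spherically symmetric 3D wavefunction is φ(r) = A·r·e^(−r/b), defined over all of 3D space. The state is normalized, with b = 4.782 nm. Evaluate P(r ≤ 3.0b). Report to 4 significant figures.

P ≈ 0.7149

P = ∫ |φ|² 4πr² dr over r ≤ 3.0b.
A² is fixed by ∫₀^∞ 4πr²|φ|² dr = 1, i.e. A² = (3·π·b^5)^(−1).
In terms of u = r/b (A², 4π and the length scale all cancel between numerator and denominator), P = [∫_{0}^{3.0} u^4·e^(-2·u) du] / [∫_{0}^{∞} u^4·e^(-2·u) du].
Using ∫ u^4·e^(-2·u) du = -(u^4/2 + u^3 + 3·u^2/2 + 3·u/2 + 3/4)·e^(-2·u), the numerator is 3/4 - 345·e^(-6)/4 and the denominator is 3/4.
This evaluates to P = 0.71494.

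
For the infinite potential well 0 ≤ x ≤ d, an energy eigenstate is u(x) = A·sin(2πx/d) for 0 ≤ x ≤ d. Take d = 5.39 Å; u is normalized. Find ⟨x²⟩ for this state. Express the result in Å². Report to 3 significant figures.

The expectation value is the |u|²-weighted average of x^2: ∫ x^2|u|² dx.
Since the A² factors cancel between numerator and denominator, ⟨x²⟩ = -d^2/(8·π^2) + d^2/3.
Putting d = 5.39 gives 9.316.

⟨x^2⟩ ≈ 9.32 Å^2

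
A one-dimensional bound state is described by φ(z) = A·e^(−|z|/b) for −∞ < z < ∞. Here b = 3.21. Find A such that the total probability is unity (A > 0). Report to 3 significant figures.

A ≈ 0.558

We need A² ∫|f|² dz = 1, taking the integral from −∞ to ∞.
With ∫₀^∞ z^0 e^(−αz) dz = 0!/α^1, with φ = A·e^(−|z|/b), the integral evaluates to A²·[b].
With b = 3.21: A² = 0.3115 and A = 0.5581.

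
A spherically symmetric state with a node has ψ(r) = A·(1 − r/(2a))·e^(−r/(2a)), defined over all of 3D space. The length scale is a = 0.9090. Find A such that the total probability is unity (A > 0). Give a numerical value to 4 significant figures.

We need A² ∫|f|² 4πr² dr = 1, taking the integral from 0 to ∞.
The integral (without the A² prefactor) comes out to 8·π·a^3.
So A² = (8·π·a^3)^(−1).
Plugging in a = 0.9090 yields A = 0.23016.

A ≈ 0.2302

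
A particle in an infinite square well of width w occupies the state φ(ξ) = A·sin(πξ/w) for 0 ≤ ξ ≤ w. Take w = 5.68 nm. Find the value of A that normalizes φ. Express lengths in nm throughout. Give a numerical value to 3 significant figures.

We need A² ∫|f|² dξ = 1, taking the integral from 0 to w.
With φ = A·sin(πξ/w), the integral evaluates to A²·[w/2].
Substituting w = 5.68 gives A² = 0.3521, so A = 0.5934.

A ≈ 0.593 nm^(-1/2)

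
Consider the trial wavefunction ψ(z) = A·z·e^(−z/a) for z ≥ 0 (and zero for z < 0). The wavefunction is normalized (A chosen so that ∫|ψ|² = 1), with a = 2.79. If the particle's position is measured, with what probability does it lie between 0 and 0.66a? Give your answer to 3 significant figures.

P = ∫_{0}^{0.66a} |ψ(z)|² dz.
The normalization integral ∫|ψ|²dz over the whole domain equals a^3/4·A², and A² cancels in the ratio.
Let u = z/a; then A² and the length scale cancel, so P = ∫_{0}^{0.66} u^2·e^(-2·u) du ÷ ∫_{0}^{∞} u^2·e^(-2·u) du.
Using ∫ u^2·e^(-2·u) du = -(2·u^2 + 2·u + 1)·e^(-2·u)/4, the numerator is 1/4 - 3989·e^(-33/25)/5000 and the denominator is 1/4.
This works out to P = 0.1475.

P ≈ 0.148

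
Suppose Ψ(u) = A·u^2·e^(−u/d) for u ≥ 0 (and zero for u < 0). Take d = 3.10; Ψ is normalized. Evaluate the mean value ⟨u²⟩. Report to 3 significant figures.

⟨u^2⟩ ≈ 72.1

By definition ⟨u²⟩ = ∫ u^2 |Ψ(u)|² du.
Evaluating both integrals, ⟨u²⟩ = 15·d^2/2.
With d = 3.10, ⟨u^2⟩ = 72.08.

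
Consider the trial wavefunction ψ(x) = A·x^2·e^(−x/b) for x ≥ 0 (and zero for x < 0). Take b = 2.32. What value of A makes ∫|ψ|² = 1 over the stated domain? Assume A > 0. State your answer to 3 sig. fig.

A ≈ 0.141

We need A² ∫|f|² dx = 1, taking the integral from 0 to ∞.
∫|ψ|² dx = A²·(3·b^5/4).
Setting this equal to 1 gives A² = 1/(3·b^5/4).
With b = 2.32: A² = 0.01984 and A = 0.1408.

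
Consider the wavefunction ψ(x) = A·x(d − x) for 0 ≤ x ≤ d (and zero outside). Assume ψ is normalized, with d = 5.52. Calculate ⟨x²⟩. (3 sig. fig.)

The expectation value is the |ψ|²-weighted average of x^2: ∫ x^2|ψ|² dx.
The ratio of the moment integral to the normalization integral gives ⟨x²⟩ = 2·d^2/7.
With d = 5.52, ⟨x^2⟩ = 8.706.

⟨x^2⟩ ≈ 8.71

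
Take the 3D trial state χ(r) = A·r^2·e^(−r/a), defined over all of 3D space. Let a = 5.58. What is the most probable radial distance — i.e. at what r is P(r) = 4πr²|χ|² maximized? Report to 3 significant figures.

r ≈ 16.7

Differentiate P(r) = 4πr²|χ|² with respect to r and set to zero.
Solving yields r = 3·a.
With a = 5.58, the most probable radial distance is 16.74.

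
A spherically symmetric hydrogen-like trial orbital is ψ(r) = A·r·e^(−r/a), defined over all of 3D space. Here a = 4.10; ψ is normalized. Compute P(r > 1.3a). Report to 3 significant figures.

P = ∫ |ψ|² 4πr² dr over r > 1.3a.
A² is fixed by ∫₀^∞ 4πr²|ψ|² dr = 1, i.e. A² = (3·π·a^5)^(−1).
Let u = r/a; then A², 4π and the length scale all cancel, so P = ∫_{1.3}^{∞} u^4·e^(-2·u) du ÷ ∫_{0}^{∞} u^4·e^(-2·u) du.
An antiderivative of u^4·e^(-2·u) is -(u^4/2 + u^3 + 3·u^2/2 + 3·u/2 + 3/4)·e^(-2·u); evaluating from 1.3 to ∞ gives ≈ 0.65807, while the full integral is 3/4.
This evaluates to P = 0.8774.

P ≈ 0.877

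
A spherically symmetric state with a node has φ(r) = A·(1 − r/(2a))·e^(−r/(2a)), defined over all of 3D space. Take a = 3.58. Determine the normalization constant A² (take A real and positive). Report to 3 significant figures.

Normalization requires ∫|φ|² 4πr² dr = 1, integrated from 0 to ∞.
Using ∫₀^∞ rⁿ e^(−αr) dr = n!/αⁿ⁺¹, the integral (without the A² prefactor) comes out to 8·π·a^3.
Plugging in a = 3.58 yields A = 0.02945.

A^2 ≈ 0.000867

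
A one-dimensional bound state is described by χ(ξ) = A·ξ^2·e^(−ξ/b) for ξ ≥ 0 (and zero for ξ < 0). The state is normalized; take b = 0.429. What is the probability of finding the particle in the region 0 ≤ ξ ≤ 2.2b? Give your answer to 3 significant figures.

P ≈ 0.449

The probability is P = ∫ |χ|² dξ over [0, 2.2b].
The normalization integral ∫|χ|²dξ over the whole domain equals 3·b^5/4·A², and A² cancels in the ratio.
Let u = ξ/b; then A² and the length scale cancel, so P = ∫_{0}^{2.2} u^4·e^(-2·u) du ÷ ∫_{0}^{∞} u^4·e^(-2·u) du.
Using ∫ u^4·e^(-2·u) du = -(u^4/2 + u^3 + 3·u^2/2 + 3·u/2 + 3/4)·e^(-2·u), the numerator is ≈ 0.33661 and the denominator is 3/4.
This works out to P = 0.4488.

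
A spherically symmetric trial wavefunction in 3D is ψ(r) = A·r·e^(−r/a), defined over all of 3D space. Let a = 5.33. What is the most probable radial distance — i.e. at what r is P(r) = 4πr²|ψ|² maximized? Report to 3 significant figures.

r ≈ 10.7

Set d/dr [P(r) = 4πr²|ψ|²] = 0 and solve for r > 0.
This gives r = 2·a.
With a = 5.33, the most probable radial distance is 10.66.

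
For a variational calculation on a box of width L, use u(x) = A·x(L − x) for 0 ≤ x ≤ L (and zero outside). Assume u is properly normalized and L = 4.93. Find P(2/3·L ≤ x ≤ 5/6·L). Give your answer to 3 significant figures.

|u|² is the probability density, so P = ∫_{2/3·L}^{5/6·L} |u|² dx.
With A² fixed by ∫|u|² = 1, i.e. A² = (L^5/30)^(−1), substitute and integrate.
Let t = x/L; then A² and the length scale cancel, so P = ∫_{2/3}^{5/6} t^2·(1 - t)^2 dt ÷ ∫_{0}^{1} t^2·(1 - t)^2 dt.
Using ∫ t^2·(1 - t)^2 dt = t^3·(6·t^2 - 15·t + 10)/30, the numerator is ≈ 0.0058128 and the denominator is 1/30.
The result is P = 113/648.

P ≈ 0.174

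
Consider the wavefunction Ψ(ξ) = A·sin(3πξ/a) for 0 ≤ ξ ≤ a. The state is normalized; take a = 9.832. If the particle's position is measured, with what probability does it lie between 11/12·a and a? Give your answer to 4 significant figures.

P ≈ 0.03028

The probability is P = ∫ |Ψ|² dξ over [11/12·a, a].
With A² fixed by ∫|Ψ|² = 1, i.e. A² = (a/2)^(−1), substitute and integrate.
Let u = ξ/a; then A² and the length scale cancel, so P = ∫_{11/12}^{1} sin(3·π·u)^2 du ÷ ∫_{0}^{1} sin(3·π·u)^2 du.
An antiderivative of sin(3·π·u)^2 is u/2 - sin(6·π·u)/(12·π); evaluating from 11/12 to 1 gives 1/24 - 1/(12·π), while the full integral is 1/2.
This works out to P = (-2 + π)/(12·π).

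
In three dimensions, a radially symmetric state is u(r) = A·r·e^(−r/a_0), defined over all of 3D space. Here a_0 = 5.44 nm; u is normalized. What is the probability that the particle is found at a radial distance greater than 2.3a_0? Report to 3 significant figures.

With dV = 4πr²dr, the probability is ∫|u|² dV over r > 2.3a_0.
Normalization gives A² = 1/(3·π·a_0^5).
Substituting t = r/a_0, A², 4π and the length scale all cancel in the ratio: P = ∫_{2.3}^{∞} t^4·e^(-2·t) dt / ∫_{0}^{∞} t^4·e^(-2·t) dt.
With ∫ t^4·e^(-2·t) dt = -(t^4/2 + t^3 + 3·t^2/2 + 3·t/2 + 3/4)·e^(-2·t) + C, the region integral is ≈ 0.38493 and the full one is 3/4.
The region integral divided by the full integral gives P = 0.5132.

P ≈ 0.513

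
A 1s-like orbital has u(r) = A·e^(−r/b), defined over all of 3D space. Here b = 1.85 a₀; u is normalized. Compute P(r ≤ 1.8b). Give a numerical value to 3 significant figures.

P ≈ 0.697

With dV = 4πr²dr, the probability is ∫|u|² dV over r ≤ 1.8b.
The full normalization integral is A²·[π·b^3] = 1, fixing A².
Let t = r/b; then A², 4π and the length scale all cancel, so P = ∫_{0}^{1.8} t^2·e^(-2·t) dt ÷ ∫_{0}^{∞} t^2·e^(-2·t) dt.
An antiderivative of t^2·e^(-2·t) is -(2·t^2 + 2·t + 1)·e^(-2·t)/4; evaluating from 0 to 1.8 gives 1/4 - 277·e^(-18/5)/100, while the full integral is 1/4.
This evaluates to P = 0.6973.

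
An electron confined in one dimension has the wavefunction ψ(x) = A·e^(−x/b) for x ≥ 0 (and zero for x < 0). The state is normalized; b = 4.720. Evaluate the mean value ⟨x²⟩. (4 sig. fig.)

The expectation value is the |ψ|²-weighted average of x^2: ∫ x^2|ψ|² dx.
Recall ∫₀^∞ x^m e^(−x/β) dx = m!·β^(m+1), the ratio of the moment integral to the normalization integral gives ⟨x²⟩ = b^2/2.
Putting b = 4.720 gives 11.139.

⟨x^2⟩ ≈ 11.14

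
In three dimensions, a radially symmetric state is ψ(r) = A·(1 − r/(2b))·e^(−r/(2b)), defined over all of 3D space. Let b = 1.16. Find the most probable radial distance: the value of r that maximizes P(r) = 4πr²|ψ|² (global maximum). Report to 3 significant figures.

Set d/dr [P(r) = 4πr²|ψ|²] = 0 and solve for r > 0.
Solving yields r = b·(√(5) + 3).
With b = 1.16, the most probable radial distance is 6.074.

r ≈ 6.07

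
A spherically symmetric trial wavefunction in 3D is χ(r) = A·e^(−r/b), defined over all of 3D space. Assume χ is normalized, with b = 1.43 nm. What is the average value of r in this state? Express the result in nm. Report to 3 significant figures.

The expectation value is the |χ|²-weighted average of r: ∫ r|χ|² 4πr² dr.
Recall ∫₀^∞ r^m e^(−r/β) dr = m!·β^(m+1), evaluating both integrals, ⟨r⟩ = 3·b/2.
With b = 1.43, ⟨r⟩ = 2.145.

⟨r⟩ ≈ 2.15 nm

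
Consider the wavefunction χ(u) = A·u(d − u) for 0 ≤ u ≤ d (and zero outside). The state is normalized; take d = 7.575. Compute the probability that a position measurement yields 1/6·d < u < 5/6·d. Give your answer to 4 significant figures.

|χ|² is the probability density, so P = ∫_{1/6·d}^{5/6·d} |χ|² du.
The normalization integral ∫|χ|²du over the whole domain equals d^5/30·A², and A² cancels in the ratio.
In terms of t = u/d (A² and the length scale cancel between numerator and denominator), P = [∫_{1/6}^{5/6} t^2·(1 - t)^2 dt] / [∫_{0}^{1} t^2·(1 - t)^2 dt].
An antiderivative of t^2·(1 - t)^2 is t^3·(6·t^2 - 15·t + 10)/30; evaluating from 1/6 to 5/6 gives 301/9720, while the full integral is 1/30.
The result is P = 301/324.

P ≈ 0.9290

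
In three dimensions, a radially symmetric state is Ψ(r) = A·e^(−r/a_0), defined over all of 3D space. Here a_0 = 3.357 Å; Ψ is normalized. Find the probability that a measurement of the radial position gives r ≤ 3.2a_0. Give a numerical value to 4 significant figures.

P ≈ 0.9537

With dV = 4πr²dr, the probability is ∫|Ψ|² dV over r ≤ 3.2a_0.
Normalization gives A² = 1/(π·a_0^3).
Substituting u = r/a_0, A², 4π and the length scale all cancel in the ratio: P = ∫_{0}^{3.2} u^2·e^(-2·u) du / ∫_{0}^{∞} u^2·e^(-2·u) du.
An antiderivative of u^2·e^(-2·u) is -(2·u^2 + 2·u + 1)·e^(-2·u)/4; evaluating from 0 to 3.2 gives 1/4 - 697·e^(-32/5)/100, while the full integral is 1/4.
Taking the ratio yields P = 0.95368.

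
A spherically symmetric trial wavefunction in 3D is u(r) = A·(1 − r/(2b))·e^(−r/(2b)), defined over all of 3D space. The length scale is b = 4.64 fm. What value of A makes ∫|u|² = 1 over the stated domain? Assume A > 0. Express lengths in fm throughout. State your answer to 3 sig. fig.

A ≈ 0.0200 fm^(-3/2)

Normalization requires ∫|u|² 4πr² dr = 1, integrated from 0 to ∞.
With ∫₀^∞ r^4 e^(−αr) dr = 4!/α^5, ∫|u|² 4πr² dr = A²·(8·π·b^3).
Plugging in b = 4.64 yields A = 0.01996.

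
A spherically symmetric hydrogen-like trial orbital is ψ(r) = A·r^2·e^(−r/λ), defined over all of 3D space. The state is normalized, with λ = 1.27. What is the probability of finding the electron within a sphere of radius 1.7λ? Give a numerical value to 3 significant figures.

With dV = 4πr²dr, the probability is ∫|ψ|² dV over r ≤ 1.7λ.
The full normalization integral is A²·[45·π·λ^7/2] = 1, fixing A².
Let u = r/λ; then A², 4π and the length scale all cancel, so P = ∫_{0}^{1.7} u^6·e^(-2·u) du ÷ ∫_{0}^{∞} u^6·e^(-2·u) du.
With ∫ u^6·e^(-2·u) du = -(4·u^6 + 12·u^5 + 30·u^4 + 60·u^3 + 90·u^2 + 90·u + 45)·e^(-2·u)/8 + C, the region integral is ≈ 0.32542 and the full one is 45/8.
The region integral divided by the full integral gives P = 0.05785.

P ≈ 0.0579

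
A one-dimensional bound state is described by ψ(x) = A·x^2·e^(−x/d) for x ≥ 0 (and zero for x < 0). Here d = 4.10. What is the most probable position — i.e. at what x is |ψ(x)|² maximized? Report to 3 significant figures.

x ≈ 8.20

Differentiate |ψ(x)|² with respect to x and set to zero.
This gives x = 2·d.
With d = 4.10, the most probable position is 8.200.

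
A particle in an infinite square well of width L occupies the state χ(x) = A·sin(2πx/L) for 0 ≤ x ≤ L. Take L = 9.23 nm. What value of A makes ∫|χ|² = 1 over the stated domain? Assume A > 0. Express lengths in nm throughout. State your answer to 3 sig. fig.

We need A² ∫|f|² dx = 1, taking the integral from 0 to L.
The integral (without the A² prefactor) comes out to L/2.
Setting this equal to 1 gives A² = 1/(L/2).
Substituting L = 9.23 gives A² = 0.2167, so A = 0.4655.

A ≈ 0.465 nm^(-1/2)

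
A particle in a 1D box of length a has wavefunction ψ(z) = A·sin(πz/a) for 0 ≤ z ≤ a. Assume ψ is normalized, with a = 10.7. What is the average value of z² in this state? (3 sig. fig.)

⟨z^2⟩ ≈ 32.4

⟨z²⟩ = ∫ z^2 |ψ|² dz over the full domain.
The ratio of the moment integral to the normalization integral gives ⟨z²⟩ = -a^2/(2·π^2) + a^2/3.
Putting a = 10.7 gives 32.36.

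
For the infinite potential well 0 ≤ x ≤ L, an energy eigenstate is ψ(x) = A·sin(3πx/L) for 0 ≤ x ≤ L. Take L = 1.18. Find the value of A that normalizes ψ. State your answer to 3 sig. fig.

A ≈ 1.30

The normalization condition is ∫|ψ|² dx = 1 from 0 to L.
Carrying out the integral gives A² · L/2.
Hence A² = 1/[L/2].
Substituting L = 1.18 gives A² = 1.695, so A = 1.302.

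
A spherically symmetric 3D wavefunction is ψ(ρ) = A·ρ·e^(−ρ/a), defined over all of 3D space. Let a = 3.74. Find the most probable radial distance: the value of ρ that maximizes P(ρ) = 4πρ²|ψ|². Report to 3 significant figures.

ρ ≈ 7.48

The maximum of P(ρ) = 4πρ²|ψ|² occurs where its derivative vanishes.
Solving yields ρ = 2·a.
With a = 3.74, the most probable radial distance is 7.480.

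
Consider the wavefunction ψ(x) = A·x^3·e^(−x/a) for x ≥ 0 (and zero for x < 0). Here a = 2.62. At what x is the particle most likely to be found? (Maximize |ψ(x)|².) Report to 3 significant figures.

x ≈ 7.86

Set d/dx [|ψ(x)|²] = 0 and solve for x > 0.
This gives x = 3·a.
With a = 2.62, the most probable position is 7.860.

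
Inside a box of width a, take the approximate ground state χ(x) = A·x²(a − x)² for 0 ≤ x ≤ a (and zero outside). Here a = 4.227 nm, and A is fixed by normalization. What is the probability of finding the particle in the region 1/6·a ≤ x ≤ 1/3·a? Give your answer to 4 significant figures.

P ≈ 0.1359

|χ|² is the probability density, so P = ∫_{1/6·a}^{1/3·a} |χ|² dx.
Since A² = 1/(a^9/630), this is the region integral divided by the full normalization integral.
In terms of u = x/a (A² and the length scale cancel between numerator and denominator), P = [∫_{1/6}^{1/3} u^4·(1 - u)^4 du] / [∫_{0}^{1} u^4·(1 - u)^4 du].
An antiderivative of u^4·(1 - u)^4 is u^5·(70·u^4 - 315·u^3 + 540·u^2 - 420·u + 126)/630; evaluating from 1/6 to 1/3 gives ≈ 0.000215708, while the full integral is 1/630.
This works out to P = 0.13590.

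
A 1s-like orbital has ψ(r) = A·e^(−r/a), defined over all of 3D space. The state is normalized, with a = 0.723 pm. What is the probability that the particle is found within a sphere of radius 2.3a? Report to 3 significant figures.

Integrate the radial probability density 4πr²|ψ|² over r ≤ 2.3a.
A² is fixed by ∫₀^∞ 4πr²|ψ|² dr = 1, i.e. A² = (π·a^3)^(−1).
In terms of u = r/a (A², 4π and the length scale all cancel between numerator and denominator), P = [∫_{0}^{2.3} u^2·e^(-2·u) du] / [∫_{0}^{∞} u^2·e^(-2·u) du].
Using ∫ u^2·e^(-2·u) du = -(2·u^2 + 2·u + 1)·e^(-2·u)/4, the numerator is 1/4 - 809·e^(-23/5)/200 and the denominator is 1/4.
Taking the ratio yields P = 0.8374.

P ≈ 0.837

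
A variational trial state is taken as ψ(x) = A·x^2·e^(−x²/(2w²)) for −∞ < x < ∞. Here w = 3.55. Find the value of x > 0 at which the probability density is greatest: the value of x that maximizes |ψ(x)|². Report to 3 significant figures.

Differentiate |ψ(x)|² with respect to x and set to zero.
Solving yields x = √(2)·w.
With w = 3.55, the value of x > 0 at which the probability density is greatest is 5.020.

x ≈ 5.02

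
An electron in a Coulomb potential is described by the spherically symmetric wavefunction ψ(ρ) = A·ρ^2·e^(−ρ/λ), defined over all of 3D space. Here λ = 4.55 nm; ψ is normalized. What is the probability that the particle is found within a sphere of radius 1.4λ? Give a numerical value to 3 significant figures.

P ≈ 0.0244

Integrate the radial probability density 4πρ²|ψ|² over ρ ≤ 1.4λ.
A² is fixed by ∫₀^∞ 4πρ²|ψ|² dρ = 1, i.e. A² = (45·π·λ^7/2)^(−1).
Let u = ρ/λ; then A², 4π and the length scale all cancel, so P = ∫_{0}^{1.4} u^6·e^(-2·u) du ÷ ∫_{0}^{∞} u^6·e^(-2·u) du.
An antiderivative of u^6·e^(-2·u) is -(4·u^6 + 12·u^5 + 30·u^4 + 60·u^3 + 90·u^2 + 90·u + 45)·e^(-2·u)/8; evaluating from 0 to 1.4 gives ≈ 0.13731, while the full integral is 45/8.
The region integral divided by the full integral gives P = 0.02441.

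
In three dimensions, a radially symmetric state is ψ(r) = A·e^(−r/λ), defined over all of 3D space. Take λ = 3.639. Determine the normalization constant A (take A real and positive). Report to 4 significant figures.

A ≈ 0.08127

The normalization condition is ∫|ψ|² 4πr² dr = 1 from 0 to ∞.
(Spherical symmetry: dV = 4πr² dr.)
Carrying out the integral gives A² · π·λ^3.
So A² = (π·λ^3)^(−1).
Plugging in λ = 3.639 yields A = 0.081274.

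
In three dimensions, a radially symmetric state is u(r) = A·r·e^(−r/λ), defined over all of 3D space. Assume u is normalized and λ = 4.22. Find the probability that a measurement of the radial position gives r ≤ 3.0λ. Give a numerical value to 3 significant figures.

P = ∫ |u|² 4πr² dr over r ≤ 3.0λ.
The full normalization integral is A²·[3·π·λ^5] = 1, fixing A².
In terms of t = r/λ (A², 4π and the length scale all cancel between numerator and denominator), P = [∫_{0}^{3.0} t^4·e^(-2·t) dt] / [∫_{0}^{∞} t^4·e^(-2·t) dt].
Using ∫ t^4·e^(-2·t) dt = -(t^4/2 + t^3 + 3·t^2/2 + 3·t/2 + 3/4)·e^(-2·t), the numerator is 3/4 - 345·e^(-6)/4 and the denominator is 3/4.
Taking the ratio yields P = 0.7149.

P ≈ 0.715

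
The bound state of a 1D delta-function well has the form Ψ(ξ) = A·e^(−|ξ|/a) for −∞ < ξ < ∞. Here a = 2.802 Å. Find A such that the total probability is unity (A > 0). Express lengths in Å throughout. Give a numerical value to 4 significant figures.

A ≈ 0.5974 Å^(-1/2)

Require ∫ |Ψ|² dξ = 1 over the whole domain.
With ∫₀^∞ ξ^0 e^(−αξ) dξ = 0!/α^1, with Ψ = A·e^(−|ξ|/a), the integral evaluates to A²·[a].
Plugging in a = 2.802 yields A = 0.59740.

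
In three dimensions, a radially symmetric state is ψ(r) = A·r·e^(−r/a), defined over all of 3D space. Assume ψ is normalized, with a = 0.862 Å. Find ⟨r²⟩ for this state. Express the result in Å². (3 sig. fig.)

⟨r^2⟩ ≈ 5.57 Å^2

By definition ⟨r²⟩ = ∫ r^2 |ψ(r)|² 4πr² dr.
Since the A² factors cancel between numerator and denominator, ⟨r²⟩ = 15·a^2/2.
Putting a = 0.862 gives 5.573.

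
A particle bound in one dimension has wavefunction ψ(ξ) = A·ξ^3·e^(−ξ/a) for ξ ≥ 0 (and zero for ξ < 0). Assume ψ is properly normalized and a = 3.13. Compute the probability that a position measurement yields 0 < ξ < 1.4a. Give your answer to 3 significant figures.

P ≈ 0.0244

The probability is P = ∫ |ψ|² dξ over [0, 1.4a].
With A² fixed by ∫|ψ|² = 1, i.e. A² = (45·a^7/8)^(−1), substitute and integrate.
In terms of u = ξ/a (A² and the length scale cancel between numerator and denominator), P = [∫_{0}^{1.4} u^6·e^(-2·u) du] / [∫_{0}^{∞} u^6·e^(-2·u) du].
Using ∫ u^6·e^(-2·u) du = -(4·u^6 + 12·u^5 + 30·u^4 + 60·u^3 + 90·u^2 + 90·u + 45)·e^(-2·u)/8, the numerator is ≈ 0.13731 and the denominator is 45/8.
Taking the ratio, P = 0.02441.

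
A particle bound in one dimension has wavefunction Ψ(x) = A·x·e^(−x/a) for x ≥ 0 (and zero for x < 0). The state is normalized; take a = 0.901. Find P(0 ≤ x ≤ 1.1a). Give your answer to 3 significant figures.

P ≈ 0.377

|Ψ|² is the probability density, so P = ∫_{0}^{1.1a} |Ψ|² dx.
Since A² = 1/(a^3/4), this is the region integral divided by the full normalization integral.
Substituting u = x/a, A² and the length scale cancel in the ratio: P = ∫_{0}^{1.1} u^2·e^(-2·u) du / ∫_{0}^{∞} u^2·e^(-2·u) du.
With ∫ u^2·e^(-2·u) du = -(2·u^2 + 2·u + 1)·e^(-2·u)/4 + C, the region integral is 1/4 - 281·e^(-11/5)/200 and the full one is 1/4.
Taking the ratio, P = 0.3773.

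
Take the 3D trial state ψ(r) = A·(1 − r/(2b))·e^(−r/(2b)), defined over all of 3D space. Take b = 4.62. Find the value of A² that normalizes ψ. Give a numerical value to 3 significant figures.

A^2 ≈ 0.000403

Normalization requires ∫|ψ|² 4πr² dr = 1, integrated from 0 to ∞.
The angular integral contributes 4π, leaving ∫₀^∞ r²|ψ|² dr.
Recall ∫₀^∞ r^m e^(−r/β) dr = m!·β^(m+1), the integral (without the A² prefactor) comes out to 8·π·b^3.
So A² = (8·π·b^3)^(−1).
With b = 4.62: A² = 0.0004035 and A = 0.02009.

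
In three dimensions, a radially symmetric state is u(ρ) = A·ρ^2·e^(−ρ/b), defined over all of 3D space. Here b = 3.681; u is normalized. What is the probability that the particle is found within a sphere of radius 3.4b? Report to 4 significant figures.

Integrate the radial probability density 4πρ²|u|² over ρ ≤ 3.4b.
Normalization gives A² = 1/(45·π·b^7/2).
In terms of t = ρ/b (A², 4π and the length scale all cancel between numerator and denominator), P = [∫_{0}^{3.4} t^6·e^(-2·t) dt] / [∫_{0}^{∞} t^6·e^(-2·t) dt].
Using ∫ t^6·e^(-2·t) dt = -(4·t^6 + 12·t^5 + 30·t^4 + 60·t^3 + 90·t^2 + 90·t + 45)·e^(-2·t)/8, the numerator is ≈ 2.92547 and the denominator is 45/8.
This evaluates to P = 0.52008.

P ≈ 0.5201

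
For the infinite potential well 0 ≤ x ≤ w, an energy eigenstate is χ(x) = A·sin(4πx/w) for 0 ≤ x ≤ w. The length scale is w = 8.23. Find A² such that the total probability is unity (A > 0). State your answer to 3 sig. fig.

A^2 ≈ 0.243

Normalization requires ∫|χ|² dx = 1, integrated from 0 to w.
Using sin²θ = (1 − cos 2θ)/2, with χ = A·sin(4πx/w), the integral evaluates to A²·[w/2].
Setting this equal to 1 gives A² = 1/(w/2).
With w = 8.23: A² = 0.2430 and A = 0.4930.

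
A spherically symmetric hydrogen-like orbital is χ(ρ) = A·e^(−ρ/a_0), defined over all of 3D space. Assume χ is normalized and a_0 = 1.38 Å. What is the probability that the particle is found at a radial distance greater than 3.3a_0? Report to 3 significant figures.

With dV = 4πρ²dρ, the probability is ∫|χ|² dV over ρ > 3.3a_0.
The full normalization integral is A²·[π·a_0^3] = 1, fixing A².
Substituting u = ρ/a_0, A², 4π and the length scale all cancel in the ratio: P = ∫_{3.3}^{∞} u^2·e^(-2·u) du / ∫_{0}^{∞} u^2·e^(-2·u) du.
An antiderivative of u^2·e^(-2·u) is -(2·u^2 + 2·u + 1)·e^(-2·u)/4; evaluating from 3.3 to ∞ gives 1469·e^(-33/5)/200, while the full integral is 1/4.
The region integral divided by the full integral gives P = 0.03997.

P ≈ 0.0400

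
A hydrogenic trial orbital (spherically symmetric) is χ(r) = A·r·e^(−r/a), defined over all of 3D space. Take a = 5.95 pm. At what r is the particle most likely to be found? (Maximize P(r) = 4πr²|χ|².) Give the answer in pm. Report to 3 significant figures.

r ≈ 11.9 pm

Set d/dr [P(r) = 4πr²|χ|²] = 0 and solve for r > 0.
This gives r = 2·a.
With a = 5.95, the most probable radial distance is 11.90 pm.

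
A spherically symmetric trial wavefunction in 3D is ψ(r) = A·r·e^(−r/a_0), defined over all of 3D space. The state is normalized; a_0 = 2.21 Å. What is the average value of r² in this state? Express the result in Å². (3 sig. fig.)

⟨r^2⟩ ≈ 36.6 Å^2

By definition ⟨r²⟩ = ∫ r^2 |ψ(r)|² 4πr² dr.
The ratio of the moment integral to the normalization integral gives ⟨r²⟩ = 15·a_0^2/2.
Putting a_0 = 2.21 gives 36.63.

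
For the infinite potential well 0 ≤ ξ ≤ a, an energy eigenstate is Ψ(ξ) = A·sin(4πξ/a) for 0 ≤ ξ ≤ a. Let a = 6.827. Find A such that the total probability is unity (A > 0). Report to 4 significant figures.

Normalization requires ∫|Ψ|² dξ = 1, integrated from 0 to a.
Carrying out the integral gives A² · a/2.
Hence A² = 1/[a/2].
With a = 6.827: A² = 0.29295 and A = 0.54125.

A ≈ 0.5413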